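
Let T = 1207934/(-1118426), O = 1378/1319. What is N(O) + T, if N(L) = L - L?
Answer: -603967/559213 ≈ -1.0800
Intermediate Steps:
O = 1378/1319 (O = 1378*(1/1319) = 1378/1319 ≈ 1.0447)
N(L) = 0
T = -603967/559213 (T = 1207934*(-1/1118426) = -603967/559213 ≈ -1.0800)
N(O) + T = 0 - 603967/559213 = -603967/559213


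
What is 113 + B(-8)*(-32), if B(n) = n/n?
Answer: 81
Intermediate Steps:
B(n) = 1
113 + B(-8)*(-32) = 113 + 1*(-32) = 113 - 32 = 81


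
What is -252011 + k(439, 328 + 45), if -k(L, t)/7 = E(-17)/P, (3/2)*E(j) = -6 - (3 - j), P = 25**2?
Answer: -472520261/1875 ≈ -2.5201e+5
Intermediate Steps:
P = 625
E(j) = -6 + 2*j/3 (E(j) = 2*(-6 - (3 - j))/3 = 2*(-6 + (-3 + j))/3 = 2*(-9 + j)/3 = -6 + 2*j/3)
k(L, t) = 364/1875 (k(L, t) = -7*(-6 + (2/3)*(-17))/625 = -7*(-6 - 34/3)/625 = -(-364)/(3*625) = -7*(-52/1875) = 364/1875)
-252011 + k(439, 328 + 45) = -252011 + 364/1875 = -472520261/1875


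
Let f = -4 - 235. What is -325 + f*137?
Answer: -33068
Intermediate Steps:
f = -239
-325 + f*137 = -325 - 239*137 = -325 - 32743 = -33068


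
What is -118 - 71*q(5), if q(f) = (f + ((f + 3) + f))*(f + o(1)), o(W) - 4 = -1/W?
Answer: -10342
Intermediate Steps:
o(W) = 4 - 1/W
q(f) = (3 + f)*(3 + 3*f) (q(f) = (f + ((f + 3) + f))*(f + (4 - 1/1)) = (f + ((3 + f) + f))*(f + (4 - 1*1)) = (f + (3 + 2*f))*(f + (4 - 1)) = (3 + 3*f)*(f + 3) = (3 + 3*f)*(3 + f) = (3 + f)*(3 + 3*f))
-118 - 71*q(5) = -118 - 71*(9 + 3*5**2 + 12*5) = -118 - 71*(9 + 3*25 + 60) = -118 - 71*(9 + 75 + 60) = -118 - 71*144 = -118 - 10224 = -10342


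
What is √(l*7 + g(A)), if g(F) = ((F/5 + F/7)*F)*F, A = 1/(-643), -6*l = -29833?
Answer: √262377263919558645690/86824290 ≈ 186.56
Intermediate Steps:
l = 29833/6 (l = -⅙*(-29833) = 29833/6 ≈ 4972.2)
A = -1/643 ≈ -0.0015552
g(F) = 12*F³/35 (g(F) = ((F*(⅕) + F*(⅐))*F)*F = ((F/5 + F/7)*F)*F = ((12*F/35)*F)*F = (12*F²/35)*F = 12*F³/35)
√(l*7 + g(A)) = √((29833/6)*7 + 12*(-1/643)³/35) = √(208831/6 + (12/35)*(-1/265847707)) = √(208831/6 - 12/9304669745) = √(1943103487518023/55828018470) = √262377263919558645690/86824290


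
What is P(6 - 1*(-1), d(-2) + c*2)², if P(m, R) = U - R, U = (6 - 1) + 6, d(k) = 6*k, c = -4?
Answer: 961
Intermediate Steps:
U = 11 (U = 5 + 6 = 11)
P(m, R) = 11 - R
P(6 - 1*(-1), d(-2) + c*2)² = (11 - (6*(-2) - 4*2))² = (11 - (-12 - 8))² = (11 - 1*(-20))² = (11 + 20)² = 31² = 961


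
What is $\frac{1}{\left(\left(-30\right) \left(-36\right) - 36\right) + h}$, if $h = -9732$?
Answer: $- \frac{1}{8688} \approx -0.0001151$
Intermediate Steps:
$\frac{1}{\left(\left(-30\right) \left(-36\right) - 36\right) + h} = \frac{1}{\left(\left(-30\right) \left(-36\right) - 36\right) - 9732} = \frac{1}{\left(1080 - 36\right) - 9732} = \frac{1}{1044 - 9732} = \frac{1}{-8688} = - \frac{1}{8688}$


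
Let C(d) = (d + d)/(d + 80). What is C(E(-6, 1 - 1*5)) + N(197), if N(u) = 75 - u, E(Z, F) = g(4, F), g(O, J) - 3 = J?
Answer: -9640/79 ≈ -122.03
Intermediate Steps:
g(O, J) = 3 + J
E(Z, F) = 3 + F
C(d) = 2*d/(80 + d) (C(d) = (2*d)/(80 + d) = 2*d/(80 + d))
C(E(-6, 1 - 1*5)) + N(197) = 2*(3 + (1 - 1*5))/(80 + (3 + (1 - 1*5))) + (75 - 1*197) = 2*(3 + (1 - 5))/(80 + (3 + (1 - 5))) + (75 - 197) = 2*(3 - 4)/(80 + (3 - 4)) - 122 = 2*(-1)/(80 - 1) - 122 = 2*(-1)/79 - 122 = 2*(-1)*(1/79) - 122 = -2/79 - 122 = -9640/79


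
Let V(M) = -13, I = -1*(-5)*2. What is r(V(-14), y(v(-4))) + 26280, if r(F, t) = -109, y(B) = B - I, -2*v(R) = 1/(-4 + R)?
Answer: 26171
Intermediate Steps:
I = 10 (I = 5*2 = 10)
v(R) = -1/(2*(-4 + R))
y(B) = -10 + B (y(B) = B - 1*10 = B - 10 = -10 + B)
r(V(-14), y(v(-4))) + 26280 = -109 + 26280 = 26171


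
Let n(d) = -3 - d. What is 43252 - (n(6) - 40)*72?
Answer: 46780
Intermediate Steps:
43252 - (n(6) - 40)*72 = 43252 - ((-3 - 1*6) - 40)*72 = 43252 - ((-3 - 6) - 40)*72 = 43252 - (-9 - 40)*72 = 43252 - (-49)*72 = 43252 - 1*(-3528) = 43252 + 3528 = 46780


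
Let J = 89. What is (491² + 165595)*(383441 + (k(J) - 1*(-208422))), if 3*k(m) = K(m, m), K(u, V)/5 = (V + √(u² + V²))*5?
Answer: 722994286264/3 + 904854100*√2/3 ≈ 2.4142e+11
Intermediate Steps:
K(u, V) = 25*V + 25*√(V² + u²) (K(u, V) = 5*((V + √(u² + V²))*5) = 5*((V + √(V² + u²))*5) = 5*(5*V + 5*√(V² + u²)) = 25*V + 25*√(V² + u²))
k(m) = 25*m/3 + 25*√2*√(m²)/3 (k(m) = (25*m + 25*√(m² + m²))/3 = (25*m + 25*√(2*m²))/3 = (25*m + 25*(√2*√(m²)))/3 = (25*m + 25*√2*√(m²))/3 = 25*m/3 + 25*√2*√(m²)/3)
(491² + 165595)*(383441 + (k(J) - 1*(-208422))) = (491² + 165595)*(383441 + (((25/3)*89 + 25*√2*√(89²)/3) - 1*(-208422))) = (241081 + 165595)*(383441 + ((2225/3 + 25*√2*√7921/3) + 208422)) = 406676*(383441 + ((2225/3 + (25/3)*√2*89) + 208422)) = 406676*(383441 + ((2225/3 + 2225*√2/3) + 208422)) = 406676*(383441 + (627491/3 + 2225*√2/3)) = 406676*(1777814/3 + 2225*√2/3) = 722994286264/3 + 904854100*√2/3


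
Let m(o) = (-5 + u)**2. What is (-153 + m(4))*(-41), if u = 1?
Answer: 5617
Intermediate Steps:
m(o) = 16 (m(o) = (-5 + 1)**2 = (-4)**2 = 16)
(-153 + m(4))*(-41) = (-153 + 16)*(-41) = -137*(-41) = 5617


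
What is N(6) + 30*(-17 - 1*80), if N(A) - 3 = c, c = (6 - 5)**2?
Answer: -2906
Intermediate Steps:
c = 1 (c = 1**2 = 1)
N(A) = 4 (N(A) = 3 + 1 = 4)
N(6) + 30*(-17 - 1*80) = 4 + 30*(-17 - 1*80) = 4 + 30*(-17 - 80) = 4 + 30*(-97) = 4 - 2910 = -2906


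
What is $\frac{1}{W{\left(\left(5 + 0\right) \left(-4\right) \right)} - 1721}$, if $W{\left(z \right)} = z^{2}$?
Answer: $- \frac{1}{1321} \approx -0.000757$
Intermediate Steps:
$\frac{1}{W{\left(\left(5 + 0\right) \left(-4\right) \right)} - 1721} = \frac{1}{\left(\left(5 + 0\right) \left(-4\right)\right)^{2} - 1721} = \frac{1}{\left(5 \left(-4\right)\right)^{2} - 1721} = \frac{1}{\left(-20\right)^{2} - 1721} = \frac{1}{400 - 1721} = \frac{1}{-1321} = - \frac{1}{1321}$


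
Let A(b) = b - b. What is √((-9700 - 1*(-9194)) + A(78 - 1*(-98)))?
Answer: I*√506 ≈ 22.494*I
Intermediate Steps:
A(b) = 0
√((-9700 - 1*(-9194)) + A(78 - 1*(-98))) = √((-9700 - 1*(-9194)) + 0) = √((-9700 + 9194) + 0) = √(-506 + 0) = √(-506) = I*√506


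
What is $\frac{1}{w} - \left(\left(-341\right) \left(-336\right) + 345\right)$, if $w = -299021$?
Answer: $- \frac{34363792342}{299021} \approx -1.1492 \cdot 10^{5}$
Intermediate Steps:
$\frac{1}{w} - \left(\left(-341\right) \left(-336\right) + 345\right) = \frac{1}{-299021} - \left(\left(-341\right) \left(-336\right) + 345\right) = - \frac{1}{299021} - \left(114576 + 345\right) = - \frac{1}{299021} - 114921 = - \frac{34363792342}{299021}$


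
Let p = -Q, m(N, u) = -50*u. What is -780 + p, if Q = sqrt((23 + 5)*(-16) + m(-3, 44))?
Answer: -780 - 2*I*sqrt(662) ≈ -780.0 - 51.459*I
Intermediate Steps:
Q = 2*I*sqrt(662) (Q = sqrt((23 + 5)*(-16) - 50*44) = sqrt(28*(-16) - 2200) = sqrt(-448 - 2200) = sqrt(-2648) = 2*I*sqrt(662) ≈ 51.459*I)
p = -2*I*sqrt(662) ≈ -51.459*I
-780 + p = -780 - 2*I*sqrt(662)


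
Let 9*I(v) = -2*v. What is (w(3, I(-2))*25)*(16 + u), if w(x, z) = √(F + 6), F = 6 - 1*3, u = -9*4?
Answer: -1500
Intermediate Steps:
u = -36
F = 3 (F = 6 - 3 = 3)
I(v) = -2*v/9 (I(v) = (-2*v)/9 = -2*v/9)
w(x, z) = 3 (w(x, z) = √(3 + 6) = √9 = 3)
(w(3, I(-2))*25)*(16 + u) = (3*25)*(16 - 36) = 75*(-20) = -1500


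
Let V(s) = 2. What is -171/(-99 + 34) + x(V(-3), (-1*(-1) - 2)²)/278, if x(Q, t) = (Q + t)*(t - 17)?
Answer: 22209/9035 ≈ 2.4581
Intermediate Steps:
x(Q, t) = (-17 + t)*(Q + t) (x(Q, t) = (Q + t)*(-17 + t) = (-17 + t)*(Q + t))
-171/(-99 + 34) + x(V(-3), (-1*(-1) - 2)²)/278 = -171/(-99 + 34) + (((-1*(-1) - 2)²)² - 17*2 - 17*(-1*(-1) - 2)² + 2*(-1*(-1) - 2)²)/278 = -171/(-65) + (((1 - 2)²)² - 34 - 17*(1 - 2)² + 2*(1 - 2)²)*(1/278) = -171*(-1/65) + (((-1)²)² - 34 - 17*(-1)² + 2*(-1)²)*(1/278) = 171/65 + (1² - 34 - 17*1 + 2*1)*(1/278) = 171/65 + (1 - 34 - 17 + 2)*(1/278) = 171/65 - 48*1/278 = 171/65 - 24/139 = 22209/9035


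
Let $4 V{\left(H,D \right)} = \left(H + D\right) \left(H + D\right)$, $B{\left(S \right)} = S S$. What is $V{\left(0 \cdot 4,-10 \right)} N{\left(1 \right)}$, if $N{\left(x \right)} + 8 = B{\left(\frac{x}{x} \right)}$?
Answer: $-175$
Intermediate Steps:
$B{\left(S \right)} = S^{2}$
$N{\left(x \right)} = -7$ ($N{\left(x \right)} = -8 + \left(\frac{x}{x}\right)^{2} = -8 + 1^{2} = -8 + 1 = -7$)
$V{\left(H,D \right)} = \frac{\left(D + H\right)^{2}}{4}$ ($V{\left(H,D \right)} = \frac{\left(H + D\right) \left(H + D\right)}{4} = \frac{\left(D + H\right) \left(D + H\right)}{4} = \frac{\left(D + H\right)^{2}}{4}$)
$V{\left(0 \cdot 4,-10 \right)} N{\left(1 \right)} = \frac{\left(-10 + 0 \cdot 4\right)^{2}}{4} \left(-7\right) = \frac{\left(-10 + 0\right)^{2}}{4} \left(-7\right) = \frac{\left(-10\right)^{2}}{4} \left(-7\right) = \frac{1}{4} \cdot 100 \left(-7\right) = 25 \left(-7\right) = -175$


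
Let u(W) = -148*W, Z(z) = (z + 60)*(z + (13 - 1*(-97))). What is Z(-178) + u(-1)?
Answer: 8172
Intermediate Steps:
Z(z) = (60 + z)*(110 + z) (Z(z) = (60 + z)*(z + (13 + 97)) = (60 + z)*(z + 110) = (60 + z)*(110 + z))
Z(-178) + u(-1) = (6600 + (-178)**2 + 170*(-178)) - 148*(-1) = (6600 + 31684 - 30260) + 148 = 8024 + 148 = 8172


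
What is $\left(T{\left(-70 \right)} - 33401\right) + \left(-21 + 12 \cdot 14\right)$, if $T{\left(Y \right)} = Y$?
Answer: $-33324$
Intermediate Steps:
$\left(T{\left(-70 \right)} - 33401\right) + \left(-21 + 12 \cdot 14\right) = \left(-70 - 33401\right) + \left(-21 + 12 \cdot 14\right) = -33471 + \left(-21 + 168\right) = -33471 + 147 = -33324$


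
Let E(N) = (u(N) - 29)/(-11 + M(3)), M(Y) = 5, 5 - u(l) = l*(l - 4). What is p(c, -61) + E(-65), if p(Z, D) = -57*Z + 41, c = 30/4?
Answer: 365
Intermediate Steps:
u(l) = 5 - l*(-4 + l) (u(l) = 5 - l*(l - 4) = 5 - l*(-4 + l))
E(N) = 4 - 2*N/3 + N²/6 (E(N) = ((5 - N² + 4*N) - 29)/(-11 + 5) = (-24 - N² + 4*N)/(-6) = (-24 - N² + 4*N)*(-⅙) = 4 - 2*N/3 + N²/6)
c = 15/2 (c = 30*(¼) = 15/2 ≈ 7.5000)
p(Z, D) = 41 - 57*Z
p(c, -61) + E(-65) = (41 - 57*15/2) + (4 - ⅔*(-65) + (⅙)*(-65)²) = (41 - 855/2) + (4 + 130/3 + (⅙)*4225) = -773/2 + (4 + 130/3 + 4225/6) = -773/2 + 1503/2 = 365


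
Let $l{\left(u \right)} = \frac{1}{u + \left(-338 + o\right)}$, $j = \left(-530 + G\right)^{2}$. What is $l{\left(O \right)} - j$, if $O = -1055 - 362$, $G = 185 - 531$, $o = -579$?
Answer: $- \frac{1791055585}{2334} \approx -7.6738 \cdot 10^{5}$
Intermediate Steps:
$G = -346$
$j = 767376$ ($j = \left(-530 - 346\right)^{2} = \left(-876\right)^{2} = 767376$)
$O = -1417$ ($O = -1055 - 362 = -1417$)
$l{\left(u \right)} = \frac{1}{-917 + u}$ ($l{\left(u \right)} = \frac{1}{u - 917} = \frac{1}{-917 + u}$)
$l{\left(O \right)} - j = \frac{1}{-917 - 1417} - 767376 = \frac{1}{-2334} - 767376 = - \frac{1}{2334} - 767376 = - \frac{1791055585}{2334}$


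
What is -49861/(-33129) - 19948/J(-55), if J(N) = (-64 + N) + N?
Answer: 111588851/960741 ≈ 116.15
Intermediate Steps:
J(N) = -64 + 2*N
-49861/(-33129) - 19948/J(-55) = -49861/(-33129) - 19948/(-64 + 2*(-55)) = -49861*(-1/33129) - 19948/(-64 - 110) = 49861/33129 - 19948/(-174) = 49861/33129 - 19948*(-1/174) = 49861/33129 + 9974/87 = 111588851/960741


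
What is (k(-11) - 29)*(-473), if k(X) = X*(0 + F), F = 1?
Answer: 18920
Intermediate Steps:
k(X) = X (k(X) = X*(0 + 1) = X*1 = X)
(k(-11) - 29)*(-473) = (-11 - 29)*(-473) = -40*(-473) = 18920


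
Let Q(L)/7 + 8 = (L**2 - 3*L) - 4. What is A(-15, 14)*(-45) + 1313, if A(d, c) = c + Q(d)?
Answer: -80587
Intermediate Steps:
Q(L) = -84 - 21*L + 7*L**2 (Q(L) = -56 + 7*((L**2 - 3*L) - 4) = -56 + 7*(-4 + L**2 - 3*L) = -56 + (-28 - 21*L + 7*L**2) = -84 - 21*L + 7*L**2)
A(d, c) = -84 + c - 21*d + 7*d**2 (A(d, c) = c + (-84 - 21*d + 7*d**2) = -84 + c - 21*d + 7*d**2)
A(-15, 14)*(-45) + 1313 = (-84 + 14 - 21*(-15) + 7*(-15)**2)*(-45) + 1313 = (-84 + 14 + 315 + 7*225)*(-45) + 1313 = (-84 + 14 + 315 + 1575)*(-45) + 1313 = 1820*(-45) + 1313 = -81900 + 1313 = -80587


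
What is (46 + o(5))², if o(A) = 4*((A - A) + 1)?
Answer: 2500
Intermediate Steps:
o(A) = 4 (o(A) = 4*(0 + 1) = 4*1 = 4)
(46 + o(5))² = (46 + 4)² = 50² = 2500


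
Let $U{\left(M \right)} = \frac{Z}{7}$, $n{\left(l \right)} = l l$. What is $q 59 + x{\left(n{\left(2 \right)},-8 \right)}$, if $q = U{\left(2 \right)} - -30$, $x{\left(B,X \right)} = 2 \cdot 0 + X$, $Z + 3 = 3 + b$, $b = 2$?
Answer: $\frac{12452}{7} \approx 1778.9$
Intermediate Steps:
$n{\left(l \right)} = l^{2}$
$Z = 2$ ($Z = -3 + \left(3 + 2\right) = -3 + 5 = 2$)
$U{\left(M \right)} = \frac{2}{7}$
$x{\left(B,X \right)} = X$ ($x{\left(B,X \right)} = 0 + X = X$)
$q = \frac{212}{7}$ ($q = \frac{2}{7} - -30 = \frac{2}{7} + 30 = \frac{212}{7} \approx 30.286$)
$q 59 + x{\left(n{\left(2 \right)},-8 \right)} = \frac{212}{7} \cdot 59 - 8 = \frac{12508}{7} - 8 = \frac{12452}{7}$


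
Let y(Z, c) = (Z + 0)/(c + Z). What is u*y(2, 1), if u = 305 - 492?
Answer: -374/3 ≈ -124.67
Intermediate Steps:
u = -187
y(Z, c) = Z/(Z + c)
u*y(2, 1) = -374/(2 + 1) = -374/3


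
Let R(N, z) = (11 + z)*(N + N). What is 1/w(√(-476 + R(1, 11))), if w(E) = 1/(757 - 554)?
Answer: 203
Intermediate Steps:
R(N, z) = 2*N*(11 + z) (R(N, z) = (11 + z)*(2*N) = 2*N*(11 + z))
w(E) = 1/203
1/w(√(-476 + R(1, 11))) = 1/(1/203) = 203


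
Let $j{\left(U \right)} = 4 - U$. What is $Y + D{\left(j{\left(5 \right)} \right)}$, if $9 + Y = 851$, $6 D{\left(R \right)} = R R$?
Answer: $\frac{5053}{6} \approx 842.17$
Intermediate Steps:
$D{\left(R \right)} = \frac{R^{2}}{6}$ ($D{\left(R \right)} = \frac{R R}{6} = \frac{R^{2}}{6}$)
$Y = 842$ ($Y = -9 + 851 = 842$)
$Y + D{\left(j{\left(5 \right)} \right)} = 842 + \frac{\left(4 - 5\right)^{2}}{6} = 842 + \frac{\left(-1\right)^{2}}{6} = 842 + \frac{1}{6} \cdot 1 = 842 + \frac{1}{6} = \frac{5053}{6}$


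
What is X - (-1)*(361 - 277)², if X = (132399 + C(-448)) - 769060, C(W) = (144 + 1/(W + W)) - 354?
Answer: -564314241/896 ≈ -6.2982e+5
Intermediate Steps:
C(W) = -210 + 1/(2*W) (C(W) = (144 + 1/(2*W)) - 354 = -210 + 1/(2*W))
X = -570636417/896 (X = (132399 + (-210 + (½)/(-448))) - 769060 = (132399 + (-210 + (½)*(-1/448))) - 769060 = (132399 + (-210 - 1/896)) - 769060 = (132399 - 188161/896) - 769060 = 118441343/896 - 769060 = -570636417/896 ≈ -6.3687e+5)
X - (-1)*(361 - 277)² = -570636417/896 - (-1)*(361 - 277)² = -570636417/896 - (-1)*84² = -570636417/896 - (-1)*7056 = -570636417/896 - 1*(-7056) = -570636417/896 + 7056 = -564314241/896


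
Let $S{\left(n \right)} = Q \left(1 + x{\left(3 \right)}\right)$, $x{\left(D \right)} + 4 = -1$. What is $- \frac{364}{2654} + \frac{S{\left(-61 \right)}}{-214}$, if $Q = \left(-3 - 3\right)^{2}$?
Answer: $\frac{76070}{141989} \approx 0.53575$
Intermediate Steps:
$Q = 36$ ($Q = \left(-6\right)^{2} = 36$)
$x{\left(D \right)} = -5$ ($x{\left(D \right)} = -4 - 1 = -5$)
$S{\left(n \right)} = -144$ ($S{\left(n \right)} = 36 \left(1 - 5\right) = 36 \left(-4\right) = -144$)
$- \frac{364}{2654} + \frac{S{\left(-61 \right)}}{-214} = - \frac{364}{2654} - \frac{144}{-214} = \left(-364\right) \frac{1}{2654} - - \frac{72}{107} = - \frac{182}{1327} + \frac{72}{107} = \frac{76070}{141989}$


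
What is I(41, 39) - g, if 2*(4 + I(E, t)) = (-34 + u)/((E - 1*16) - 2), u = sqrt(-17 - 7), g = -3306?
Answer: 75929/23 + I*sqrt(6)/23 ≈ 3301.3 + 0.1065*I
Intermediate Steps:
u = 2*I*sqrt(6) (u = sqrt(-24) = 2*I*sqrt(6) ≈ 4.899*I)
I(E, t) = -4 + (-34 + 2*I*sqrt(6))/(2*(-18 + E)) (I(E, t) = -4 + ((-34 + 2*I*sqrt(6))/((E - 1*16) - 2))/2 = -4 + ((-34 + 2*I*sqrt(6))/((E - 16) - 2))/2 = -4 + ((-34 + 2*I*sqrt(6))/((-16 + E) - 2))/2 = -4 + ((-34 + 2*I*sqrt(6))/(-18 + E))/2 = -4 + (-34 + 2*I*sqrt(6))/(2*(-18 + E)))
I(41, 39) - g = (55 - 4*41 + I*sqrt(6))/(-18 + 41) - 1*(-3306) = (55 - 164 + I*sqrt(6))/23 + 3306 = (-109 + I*sqrt(6))/23 + 3306 = (-109/23 + I*sqrt(6)/23) + 3306 = 75929/23 + I*sqrt(6)/23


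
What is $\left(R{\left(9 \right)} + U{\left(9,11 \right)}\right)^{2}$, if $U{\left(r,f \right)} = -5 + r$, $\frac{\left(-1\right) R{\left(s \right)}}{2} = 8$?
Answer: $144$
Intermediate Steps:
$R{\left(s \right)} = -16$ ($R{\left(s \right)} = \left(-2\right) 8 = -16$)
$\left(R{\left(9 \right)} + U{\left(9,11 \right)}\right)^{2} = \left(-16 + \left(-5 + 9\right)\right)^{2} = \left(-16 + 4\right)^{2} = \left(-12\right)^{2} = 144$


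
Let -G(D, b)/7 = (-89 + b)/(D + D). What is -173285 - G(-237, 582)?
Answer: -82140541/474 ≈ -1.7329e+5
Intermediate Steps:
G(D, b) = -7*(-89 + b)/(2*D) (G(D, b) = -7*(-89 + b)/(D + D) = -7*(-89 + b)/(2*D))
-173285 - G(-237, 582) = -173285 - 7*(89 - 1*582)/(2*(-237)) = -173285 - 7*(-1)*(89 - 582)/(2*237) = -173285 - 7*(-1)*(-493)/(2*237) = -173285 - 1*3451/474 = -173285 - 3451/474 = -82140541/474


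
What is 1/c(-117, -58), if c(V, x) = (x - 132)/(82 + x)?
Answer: -12/95 ≈ -0.12632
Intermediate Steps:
c(V, x) = (-132 + x)/(82 + x)
1/c(-117, -58) = 1/((-132 - 58)/(82 - 58)) = 1/(-190/24) = 1/((1/24)*(-190)) = 1/(-95/12) = -12/95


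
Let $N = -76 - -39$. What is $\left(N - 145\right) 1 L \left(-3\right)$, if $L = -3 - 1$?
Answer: $-2184$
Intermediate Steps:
$L = -4$ ($L = -3 - 1 = -4$)
$N = -37$ ($N = -76 + 39 = -37$)
$\left(N - 145\right) 1 L \left(-3\right) = \left(-37 - 145\right) 1 \left(-4\right) \left(-3\right) = - 182 \left(\left(-4\right) \left(-3\right)\right) = \left(-182\right) 12 = -2184$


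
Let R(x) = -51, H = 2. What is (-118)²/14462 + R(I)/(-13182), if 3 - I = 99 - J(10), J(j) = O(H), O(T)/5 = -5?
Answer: 30713955/31773014 ≈ 0.96667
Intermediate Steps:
O(T) = -25 (O(T) = 5*(-5) = -25)
J(j) = -25
I = -121 (I = 3 - (99 - 1*(-25)) = 3 - (99 + 25) = 3 - 1*124 = 3 - 124 = -121)
(-118)²/14462 + R(I)/(-13182) = (-118)²/14462 - 51/(-13182) = 13924*(1/14462) - 51*(-1/13182) = 6962/7231 + 17/4394 = 30713955/31773014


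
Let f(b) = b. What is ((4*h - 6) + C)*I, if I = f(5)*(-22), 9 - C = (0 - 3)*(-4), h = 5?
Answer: -1210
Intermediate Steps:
C = -3 (C = 9 - (0 - 3)*(-4) = 9 - (-3)*(-4) = 9 - 1*12 = 9 - 12 = -3)
I = -110 (I = 5*(-22) = -110)
((4*h - 6) + C)*I = ((4*5 - 6) - 3)*(-110) = ((20 - 6) - 3)*(-110) = (14 - 3)*(-110) = 11*(-110) = -1210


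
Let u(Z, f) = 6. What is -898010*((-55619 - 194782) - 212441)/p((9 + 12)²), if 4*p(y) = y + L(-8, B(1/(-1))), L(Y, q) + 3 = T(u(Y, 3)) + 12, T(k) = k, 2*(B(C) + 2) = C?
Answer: 207818372210/57 ≈ 3.6459e+9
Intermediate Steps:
B(C) = -2 + C/2
L(Y, q) = 15 (L(Y, q) = -3 + (6 + 12) = -3 + 18 = 15)
p(y) = 15/4 + y/4 (p(y) = (y + 15)/4 = (15 + y)/4 = 15/4 + y/4)
-898010*((-55619 - 194782) - 212441)/p((9 + 12)²) = -898010*((-55619 - 194782) - 212441)/(15/4 + (9 + 12)²/4) = -898010*(-250401 - 212441)/(15/4 + (¼)*21²) = -898010*(-462842/(15/4 + (¼)*441)) = -898010*(-462842/(15/4 + 441/4)) = -898010/(114*(-1/462842)) = -898010/(-57/231421) = -898010*(-231421/57) = 207818372210/57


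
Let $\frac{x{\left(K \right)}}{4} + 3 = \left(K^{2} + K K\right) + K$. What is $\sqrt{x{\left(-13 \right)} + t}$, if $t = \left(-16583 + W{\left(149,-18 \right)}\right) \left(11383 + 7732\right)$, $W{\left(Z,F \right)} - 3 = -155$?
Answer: $19 i \sqrt{886117} \approx 17885.0 i$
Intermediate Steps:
$x{\left(K \right)} = -12 + 4 K + 8 K^{2}$ ($x{\left(K \right)} = -12 + 4 \left(\left(K^{2} + K K\right) + K\right) = -12 + 4 \left(\left(K^{2} + K^{2}\right) + K\right) = -12 + 4 \left(2 K^{2} + K\right) = -12 + 4 \left(K + 2 K^{2}\right) = -12 + \left(4 K + 8 K^{2}\right) = -12 + 4 K + 8 K^{2}$)
$W{\left(Z,F \right)} = -152$ ($W{\left(Z,F \right)} = 3 - 155 = -152$)
$t = -319889525$ ($t = \left(-16583 - 152\right) \left(11383 + 7732\right) = \left(-16735\right) 19115 = -319889525$)
$\sqrt{x{\left(-13 \right)} + t} = \sqrt{\left(-12 + 4 \left(-13\right) + 8 \left(-13\right)^{2}\right) - 319889525} = \sqrt{\left(-12 - 52 + 8 \cdot 169\right) - 319889525} = \sqrt{\left(-12 - 52 + 1352\right) - 319889525} = \sqrt{1288 - 319889525} = \sqrt{-319888237} = 19 i \sqrt{886117}$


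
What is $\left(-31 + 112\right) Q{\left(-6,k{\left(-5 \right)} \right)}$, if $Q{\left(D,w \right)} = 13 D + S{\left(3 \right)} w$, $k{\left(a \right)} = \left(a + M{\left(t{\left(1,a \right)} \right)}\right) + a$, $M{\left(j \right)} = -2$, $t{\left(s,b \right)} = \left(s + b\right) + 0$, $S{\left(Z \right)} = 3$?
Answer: $-9234$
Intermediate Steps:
$t{\left(s,b \right)} = b + s$ ($t{\left(s,b \right)} = \left(b + s\right) + 0 = b + s$)
$k{\left(a \right)} = -2 + 2 a$ ($k{\left(a \right)} = \left(a - 2\right) + a = \left(-2 + a\right) + a = -2 + 2 a$)
$Q{\left(D,w \right)} = 3 w + 13 D$ ($Q{\left(D,w \right)} = 13 D + 3 w = 3 w + 13 D$)
$\left(-31 + 112\right) Q{\left(-6,k{\left(-5 \right)} \right)} = \left(-31 + 112\right) \left(3 \left(-2 + 2 \left(-5\right)\right) + 13 \left(-6\right)\right) = 81 \left(3 \left(-2 - 10\right) - 78\right) = 81 \left(3 \left(-12\right) - 78\right) = 81 \left(-36 - 78\right) = 81 \left(-114\right) = -9234$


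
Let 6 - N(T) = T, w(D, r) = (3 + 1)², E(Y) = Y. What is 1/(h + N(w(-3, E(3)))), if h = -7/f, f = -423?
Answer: -423/4223 ≈ -0.10017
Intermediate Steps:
w(D, r) = 16 (w(D, r) = 4² = 16)
N(T) = 6 - T
h = 7/423 (h = -7/(-423) = -7*(-1/423) = 7/423 ≈ 0.016548)
1/(h + N(w(-3, E(3)))) = 1/(7/423 + (6 - 1*16)) = 1/(7/423 + (6 - 16)) = 1/(7/423 - 10) = 1/(-4223/423) = -423/4223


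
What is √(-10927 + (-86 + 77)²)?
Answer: I*√10846 ≈ 104.14*I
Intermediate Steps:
√(-10927 + (-86 + 77)²) = √(-10927 + (-9)²) = √(-10927 + 81) = √(-10846) = I*√10846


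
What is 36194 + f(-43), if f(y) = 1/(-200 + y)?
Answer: 8795141/243 ≈ 36194.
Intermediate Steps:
36194 + f(-43) = 36194 + 1/(-200 - 43) = 36194 + 1/(-243) = 36194 - 1/243 = 8795141/243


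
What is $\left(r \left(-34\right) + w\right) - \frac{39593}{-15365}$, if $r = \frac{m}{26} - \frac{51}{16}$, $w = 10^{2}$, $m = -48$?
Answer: $\frac{437395307}{1597960} \approx 273.72$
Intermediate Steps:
$w = 100$
$r = - \frac{1047}{208}$ ($r = - \frac{48}{26} - \frac{51}{16} = \left(-48\right) \frac{1}{26} - \frac{51}{16} = - \frac{24}{13} - \frac{51}{16} = - \frac{1047}{208} \approx -5.0337$)
$\left(r \left(-34\right) + w\right) - \frac{39593}{-15365} = \left(\left(- \frac{1047}{208}\right) \left(-34\right) + 100\right) - \frac{39593}{-15365} = \left(\frac{17799}{104} + 100\right) - - \frac{39593}{15365} = \frac{28199}{104} + \frac{39593}{15365} = \frac{437395307}{1597960}$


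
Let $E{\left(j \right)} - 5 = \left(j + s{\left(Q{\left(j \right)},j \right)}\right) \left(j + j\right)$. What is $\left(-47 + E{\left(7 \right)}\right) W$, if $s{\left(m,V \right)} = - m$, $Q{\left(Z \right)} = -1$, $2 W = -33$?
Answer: $-1155$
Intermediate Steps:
$W = - \frac{33}{2}$ ($W = \frac{1}{2} \left(-33\right) = - \frac{33}{2} \approx -16.5$)
$E{\left(j \right)} = 5 + 2 j \left(1 + j\right)$ ($E{\left(j \right)} = 5 + \left(j - -1\right) \left(j + j\right) = 5 + \left(j + 1\right) 2 j = 5 + \left(1 + j\right) 2 j = 5 + 2 j \left(1 + j\right)$)
$\left(-47 + E{\left(7 \right)}\right) W = \left(-47 + \left(5 + 2 \cdot 7 + 2 \cdot 7^{2}\right)\right) \left(- \frac{33}{2}\right) = \left(-47 + \left(5 + 14 + 2 \cdot 49\right)\right) \left(- \frac{33}{2}\right) = \left(-47 + \left(5 + 14 + 98\right)\right) \left(- \frac{33}{2}\right) = \left(-47 + 117\right) \left(- \frac{33}{2}\right) = 70 \left(- \frac{33}{2}\right) = -1155$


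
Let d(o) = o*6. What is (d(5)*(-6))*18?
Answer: -3240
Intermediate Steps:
d(o) = 6*o
(d(5)*(-6))*18 = ((6*5)*(-6))*18 = (30*(-6))*18 = -180*18 = -3240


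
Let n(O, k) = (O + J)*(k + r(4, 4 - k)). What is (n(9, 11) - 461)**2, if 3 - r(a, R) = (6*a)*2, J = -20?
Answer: 7569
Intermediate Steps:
r(a, R) = 3 - 12*a (r(a, R) = 3 - 6*a*2 = 3 - 12*a)
n(O, k) = (-45 + k)*(-20 + O) (n(O, k) = (O - 20)*(k + (3 - 12*4)) = (-20 + O)*(k + (3 - 48)) = (-20 + O)*(k - 45) = (-20 + O)*(-45 + k) = (-45 + k)*(-20 + O))
(n(9, 11) - 461)**2 = ((900 - 45*9 - 20*11 + 9*11) - 461)**2 = ((900 - 405 - 220 + 99) - 461)**2 = (374 - 461)**2 = (-87)**2 = 7569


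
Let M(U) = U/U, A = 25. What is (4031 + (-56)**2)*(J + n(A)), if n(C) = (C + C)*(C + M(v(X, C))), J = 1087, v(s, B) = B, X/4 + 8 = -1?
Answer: 17107629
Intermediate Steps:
X = -36 (X = -32 + 4*(-1) = -32 - 4 = -36)
M(U) = 1
n(C) = 2*C*(1 + C) (n(C) = (C + C)*(C + 1) = (2*C)*(1 + C) = 2*C*(1 + C))
(4031 + (-56)**2)*(J + n(A)) = (4031 + (-56)**2)*(1087 + 2*25*(1 + 25)) = (4031 + 3136)*(1087 + 2*25*26) = 7167*(1087 + 1300) = 7167*2387 = 17107629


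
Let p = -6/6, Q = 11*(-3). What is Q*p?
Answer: 33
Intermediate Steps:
Q = -33
p = -1 (p = -6*⅙ = -1)
Q*p = -33*(-1) = 33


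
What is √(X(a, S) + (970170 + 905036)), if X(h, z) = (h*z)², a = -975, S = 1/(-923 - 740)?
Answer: √5186012532839/1663 ≈ 1369.4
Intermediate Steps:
S = -1/1663 (S = 1/(-1663) = -1/1663 ≈ -0.00060132)
X(h, z) = h²*z²
√(X(a, S) + (970170 + 905036)) = √((-975)²*(-1/1663)² + (970170 + 905036)) = √(950625*(1/2765569) + 1875206) = √(950625/2765569 + 1875206) = √(5186012532839/2765569) = √5186012532839/1663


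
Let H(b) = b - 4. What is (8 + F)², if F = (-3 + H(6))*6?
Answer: 4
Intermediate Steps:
H(b) = -4 + b
F = -6 (F = (-3 + (-4 + 6))*6 = (-3 + 2)*6 = -1*6 = -6)
(8 + F)² = (8 - 6)² = 2² = 4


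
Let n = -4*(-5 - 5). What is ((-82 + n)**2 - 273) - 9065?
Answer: -7574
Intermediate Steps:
n = 40 (n = -4*(-10) = 40)
((-82 + n)**2 - 273) - 9065 = ((-82 + 40)**2 - 273) - 9065 = ((-42)**2 - 273) - 9065 = (1764 - 273) - 9065 = 1491 - 9065 = -7574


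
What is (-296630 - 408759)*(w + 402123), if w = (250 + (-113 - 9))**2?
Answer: -295210234223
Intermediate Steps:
w = 16384 (w = (250 - 122)**2 = 128**2 = 16384)
(-296630 - 408759)*(w + 402123) = (-296630 - 408759)*(16384 + 402123) = -705389*418507 = -295210234223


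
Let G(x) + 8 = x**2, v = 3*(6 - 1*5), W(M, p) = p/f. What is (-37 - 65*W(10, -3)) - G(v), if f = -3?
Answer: -103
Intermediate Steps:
W(M, p) = -p/3 (W(M, p) = p/(-3) = p*(-1/3) = -p/3)
v = 3 (v = 3*(6 - 5) = 3*1 = 3)
G(x) = -8 + x**2
(-37 - 65*W(10, -3)) - G(v) = (-37 - (-65)*(-3)/3) - (-8 + 3**2) = (-37 - 65*1) - (-8 + 9) = (-37 - 65) - 1*1 = -102 - 1 = -103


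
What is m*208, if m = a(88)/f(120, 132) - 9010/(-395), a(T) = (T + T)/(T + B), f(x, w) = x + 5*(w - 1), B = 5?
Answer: 27017755232/5693925 ≈ 4745.0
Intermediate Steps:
f(x, w) = -5 + x + 5*w (f(x, w) = x + 5*(-1 + w) = x + (-5 + 5*w) = -5 + x + 5*w)
a(T) = 2*T/(5 + T) (a(T) = (T + T)/(T + 5) = (2*T)/(5 + T) = 2*T/(5 + T))
m = 129893054/5693925 (m = (2*88/(5 + 88))/(-5 + 120 + 5*132) - 9010/(-395) = (2*88/93)/(-5 + 120 + 660) - 9010*(-1/395) = (2*88*(1/93))/775 + 1802/79 = (176/93)*(1/775) + 1802/79 = 176/72075 + 1802/79 = 129893054/5693925 ≈ 22.813)
m*208 = (129893054/5693925)*208 = 27017755232/5693925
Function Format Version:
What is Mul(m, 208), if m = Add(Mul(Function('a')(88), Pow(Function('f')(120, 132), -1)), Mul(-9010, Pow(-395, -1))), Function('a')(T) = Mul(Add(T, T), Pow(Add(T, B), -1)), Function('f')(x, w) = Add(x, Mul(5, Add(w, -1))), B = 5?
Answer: Rational(27017755232, 5693925) ≈ 4745.0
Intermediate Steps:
Function('f')(x, w) = Add(-5, x, Mul(5, w)) (Function('f')(x, w) = Add(x, Mul(5, Add(-1, w))) = Add(x, Add(-5, Mul(5, w))) = Add(-5, x, Mul(5, w)))
Function('a')(T) = Mul(2, T, Pow(Add(5, T), -1)) (Function('a')(T) = Mul(Add(T, T), Pow(Add(T, 5), -1)) = Mul(Mul(2, T), Pow(Add(5, T), -1)) = Mul(2, T, Pow(Add(5, T), -1)))
m = Rational(129893054, 5693925) (m = Add(Mul(Mul(2, 88, Pow(Add(5, 88), -1)), Pow(Add(-5, 120, Mul(5, 132)), -1)), Mul(-9010, Pow(-395, -1))) = Add(Mul(Mul(2, 88, Pow(93, -1)), Pow(Add(-5, 120, 660), -1)), Mul(-9010, Rational(-1, 395))) = Add(Mul(Mul(2, 88, Rational(1, 93)), Pow(775, -1)), Rational(1802, 79)) = Add(Mul(Rational(176, 93), Rational(1, 775)), Rational(1802, 79)) = Add(Rational(176, 72075), Rational(1802, 79)) = Rational(129893054, 5693925) ≈ 22.813)
Mul(m, 208) = Mul(Rational(129893054, 5693925), 208) = Rational(27017755232, 5693925)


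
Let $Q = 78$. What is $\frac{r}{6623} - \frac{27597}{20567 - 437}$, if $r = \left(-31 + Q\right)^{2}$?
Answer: $- \frac{46102587}{44440330} \approx -1.0374$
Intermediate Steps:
$r = 2209$ ($r = \left(-31 + 78\right)^{2} = 47^{2} = 2209$)
$\frac{r}{6623} - \frac{27597}{20567 - 437} = \frac{2209}{6623} - \frac{27597}{20567 - 437} = 2209 \cdot \frac{1}{6623} - \frac{27597}{20130} = \frac{2209}{6623} - \frac{9199}{6710} = - \frac{46102587}{44440330}$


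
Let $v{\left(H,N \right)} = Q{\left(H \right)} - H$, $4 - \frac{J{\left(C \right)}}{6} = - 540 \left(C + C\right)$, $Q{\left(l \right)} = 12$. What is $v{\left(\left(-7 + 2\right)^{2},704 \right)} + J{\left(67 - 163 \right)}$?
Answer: $-622069$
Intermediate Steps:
$J{\left(C \right)} = 24 + 6480 C$ ($J{\left(C \right)} = 24 - 6 \left(- 540 \left(C + C\right)\right) = 24 - 6 \left(- 540 \cdot 2 C\right) = 24 - 6 \left(- 1080 C\right) = 24 + 6480 C$)
$v{\left(H,N \right)} = 12 - H$
$v{\left(\left(-7 + 2\right)^{2},704 \right)} + J{\left(67 - 163 \right)} = \left(12 - \left(-7 + 2\right)^{2}\right) + \left(24 + 6480 \left(67 - 163\right)\right) = \left(12 - \left(-5\right)^{2}\right) + \left(24 + 6480 \left(67 - 163\right)\right) = \left(12 - 25\right) + \left(24 + 6480 \left(-96\right)\right) = \left(12 - 25\right) + \left(24 - 622080\right) = -13 - 622056 = -622069$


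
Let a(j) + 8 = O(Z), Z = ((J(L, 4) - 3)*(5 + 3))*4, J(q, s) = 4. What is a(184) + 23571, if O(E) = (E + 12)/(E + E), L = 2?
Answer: 377019/16 ≈ 23564.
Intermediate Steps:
Z = 32 (Z = ((4 - 3)*(5 + 3))*4 = (1*8)*4 = 8*4 = 32)
O(E) = (12 + E)/(2*E) (O(E) = (12 + E)/((2*E)) = (12 + E)*(1/(2*E)) = (12 + E)/(2*E))
a(j) = -117/16 (a(j) = -8 + (½)*(12 + 32)/32 = -8 + (½)*(1/32)*44 = -8 + 11/16 = -117/16)
a(184) + 23571 = -117/16 + 23571 = 377019/16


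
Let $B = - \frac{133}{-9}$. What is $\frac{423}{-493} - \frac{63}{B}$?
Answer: $- \frac{47970}{9367} \approx -5.1212$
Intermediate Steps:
$B = \frac{133}{9}$ ($B = \left(-133\right) \left(- \frac{1}{9}\right) = \frac{133}{9} \approx 14.778$)
$\frac{423}{-493} - \frac{63}{B} = \frac{423}{-493} - \frac{63}{\frac{133}{9}} = 423 \left(- \frac{1}{493}\right) - \frac{81}{19} = - \frac{423}{493} - \frac{81}{19} = - \frac{47970}{9367}$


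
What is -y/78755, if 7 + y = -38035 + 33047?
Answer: 999/15751 ≈ 0.063425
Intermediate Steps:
y = -4995 (y = -7 + (-38035 + 33047) = -7 - 4988 = -4995)
-y/78755 = -(-4995)/78755 = -1*(-999/15751) = 999/15751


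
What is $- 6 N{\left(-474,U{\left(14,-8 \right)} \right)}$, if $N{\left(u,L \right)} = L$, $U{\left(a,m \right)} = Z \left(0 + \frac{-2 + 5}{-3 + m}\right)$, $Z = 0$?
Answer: $0$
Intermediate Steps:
$U{\left(a,m \right)} = 0$ ($U{\left(a,m \right)} = 0 \left(0 + \frac{-2 + 5}{-3 + m}\right) = 0 \left(0 + \frac{3}{-3 + m}\right) = 0 \frac{3}{-3 + m} = 0$)
$- 6 N{\left(-474,U{\left(14,-8 \right)} \right)} = \left(-6\right) 0 = 0$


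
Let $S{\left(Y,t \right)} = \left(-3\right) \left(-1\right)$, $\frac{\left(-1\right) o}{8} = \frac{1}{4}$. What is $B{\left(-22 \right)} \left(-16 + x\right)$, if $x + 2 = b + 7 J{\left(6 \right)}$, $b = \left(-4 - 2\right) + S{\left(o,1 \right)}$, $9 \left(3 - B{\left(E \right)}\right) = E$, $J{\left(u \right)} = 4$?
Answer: $\frac{343}{9} \approx 38.111$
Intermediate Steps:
$B{\left(E \right)} = 3 - \frac{E}{9}$
$o = -2$ ($o = - \frac{8}{4} = \left(-8\right) \frac{1}{4} = -2$)
$S{\left(Y,t \right)} = 3$
$b = -3$ ($b = \left(-4 - 2\right) + 3 = -6 + 3 = -3$)
$x = 23$ ($x = -2 + \left(-3 + 7 \cdot 4\right) = -2 + \left(-3 + 28\right) = -2 + 25 = 23$)
$B{\left(-22 \right)} \left(-16 + x\right) = \left(3 - - \frac{22}{9}\right) \left(-16 + 23\right) = \left(3 + \frac{22}{9}\right) 7 = \frac{49}{9} \cdot 7 = \frac{343}{9}$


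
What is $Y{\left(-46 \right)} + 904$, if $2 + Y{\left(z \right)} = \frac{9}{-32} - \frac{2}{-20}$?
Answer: $\frac{144291}{160} \approx 901.82$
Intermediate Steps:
$Y{\left(z \right)} = - \frac{349}{160}$ ($Y{\left(z \right)} = -2 + \left(\frac{9}{-32} - \frac{2}{-20}\right) = -2 + \left(9 \left(- \frac{1}{32}\right) - - \frac{1}{10}\right) = -2 + \left(- \frac{9}{32} + \frac{1}{10}\right) = -2 - \frac{29}{160} = - \frac{349}{160}$)
$Y{\left(-46 \right)} + 904 = - \frac{349}{160} + 904 = \frac{144291}{160}$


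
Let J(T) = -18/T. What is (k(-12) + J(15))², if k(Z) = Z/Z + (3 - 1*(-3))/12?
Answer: 9/100 ≈ 0.090000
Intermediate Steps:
k(Z) = 3/2 (k(Z) = 1 + (3 + 3)*(1/12) = 1 + 6*(1/12) = 1 + ½ = 3/2)
(k(-12) + J(15))² = (3/2 - 18/15)² = (3/2 - 18*1/15)² = (3/2 - 6/5)² = (3/10)² = 9/100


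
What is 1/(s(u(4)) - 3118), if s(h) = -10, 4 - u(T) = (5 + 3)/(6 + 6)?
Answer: -1/3128 ≈ -0.00031969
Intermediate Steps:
u(T) = 10/3 (u(T) = 4 - (5 + 3)/(6 + 6) = 4 - 8/12 = 4 - 1*⅔ = 4 - ⅔ = 10/3)
1/(s(u(4)) - 3118) = 1/(-10 - 3118) = 1/(-3128) = -1/3128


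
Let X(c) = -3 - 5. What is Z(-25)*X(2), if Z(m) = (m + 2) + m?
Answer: 384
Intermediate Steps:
Z(m) = 2 + 2*m (Z(m) = (2 + m) + m = 2 + 2*m)
X(c) = -8
Z(-25)*X(2) = (2 + 2*(-25))*(-8) = (2 - 50)*(-8) = -48*(-8) = 384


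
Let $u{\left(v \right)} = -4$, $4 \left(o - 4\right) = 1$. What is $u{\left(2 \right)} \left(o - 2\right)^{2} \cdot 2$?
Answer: $- \frac{81}{2} \approx -40.5$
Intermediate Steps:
$o = \frac{17}{4}$ ($o = 4 + \frac{1}{4} \cdot 1 = 4 + \frac{1}{4} = \frac{17}{4} \approx 4.25$)
$u{\left(2 \right)} \left(o - 2\right)^{2} \cdot 2 = - 4 \left(\frac{17}{4} - 2\right)^{2} \cdot 2 = - 4 \left(\frac{9}{4}\right)^{2} \cdot 2 = \left(-4\right) \frac{81}{16} \cdot 2 = \left(- \frac{81}{4}\right) 2 = - \frac{81}{2}$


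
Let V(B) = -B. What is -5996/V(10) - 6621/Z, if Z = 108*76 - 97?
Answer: 24283673/40555 ≈ 598.78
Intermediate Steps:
Z = 8111 (Z = 8208 - 97 = 8111)
-5996/V(10) - 6621/Z = -5996/((-1*10)) - 6621/8111 = -5996/(-10) - 6621*1/8111 = -5996*(-⅒) - 6621/8111 = 2998/5 - 6621/8111 = 24283673/40555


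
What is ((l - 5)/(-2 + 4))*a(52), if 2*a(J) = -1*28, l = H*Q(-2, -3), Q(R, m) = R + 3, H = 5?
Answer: 0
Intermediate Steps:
Q(R, m) = 3 + R
l = 5 (l = 5*(3 - 2) = 5*1 = 5)
a(J) = -14 (a(J) = (-1*28)/2 = (½)*(-28) = -14)
((l - 5)/(-2 + 4))*a(52) = ((5 - 5)/(-2 + 4))*(-14) = (0/2)*(-14) = (0*(½))*(-14) = 0*(-14) = 0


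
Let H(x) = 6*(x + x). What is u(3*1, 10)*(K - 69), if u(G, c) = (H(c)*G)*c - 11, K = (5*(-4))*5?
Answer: -606541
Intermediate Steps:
K = -100 (K = -20*5 = -100)
H(x) = 12*x (H(x) = 6*(2*x) = 12*x)
u(G, c) = -11 + 12*G*c² (u(G, c) = ((12*c)*G)*c - 11 = (12*G*c)*c - 11 = 12*G*c² - 11 = -11 + 12*G*c²)
u(3*1, 10)*(K - 69) = (-11 + 12*(3*1)*10²)*(-100 - 69) = (-11 + 12*3*100)*(-169) = (-11 + 3600)*(-169) = 3589*(-169) = -606541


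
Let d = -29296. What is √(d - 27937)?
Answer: 11*I*√473 ≈ 239.23*I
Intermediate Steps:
√(d - 27937) = √(-29296 - 27937) = √(-57233) = 11*I*√473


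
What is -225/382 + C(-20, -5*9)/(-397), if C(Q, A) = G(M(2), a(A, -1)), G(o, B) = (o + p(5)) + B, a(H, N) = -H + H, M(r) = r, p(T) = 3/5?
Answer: -451591/758270 ≈ -0.59555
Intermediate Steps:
p(T) = ⅗ (p(T) = 3*(⅕) = ⅗)
a(H, N) = 0
G(o, B) = ⅗ + B + o (G(o, B) = (o + ⅗) + B = (⅗ + o) + B = ⅗ + B + o)
C(Q, A) = 13/5 (C(Q, A) = ⅗ + 0 + 2 = 13/5)
-225/382 + C(-20, -5*9)/(-397) = -225/382 + (13/5)/(-397) = -225*1/382 + (13/5)*(-1/397) = -225/382 - 13/1985 = -451591/758270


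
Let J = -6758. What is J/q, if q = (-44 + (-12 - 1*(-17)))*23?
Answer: 6758/897 ≈ 7.5340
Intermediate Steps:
q = -897 (q = (-44 + (-12 + 17))*23 = (-44 + 5)*23 = -39*23 = -897)
J/q = -6758/(-897) = -6758*(-1/897) = 6758/897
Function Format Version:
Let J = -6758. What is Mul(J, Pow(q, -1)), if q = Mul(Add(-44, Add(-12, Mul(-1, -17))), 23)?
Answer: Rational(6758, 897) ≈ 7.5340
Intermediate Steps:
q = -897 (q = Mul(Add(-44, Add(-12, 17)), 23) = Mul(Add(-44, 5), 23) = Mul(-39, 23) = -897)
Mul(J, Pow(q, -1)) = Mul(-6758, Pow(-897, -1)) = Mul(-6758, Rational(-1, 897)) = Rational(6758, 897)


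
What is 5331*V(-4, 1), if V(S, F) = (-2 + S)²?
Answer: 191916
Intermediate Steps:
5331*V(-4, 1) = 5331*(-2 - 4)² = 5331*(-6)² = 5331*36 = 191916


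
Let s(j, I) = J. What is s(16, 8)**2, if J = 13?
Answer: 169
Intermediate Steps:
s(j, I) = 13
s(16, 8)**2 = 13**2 = 169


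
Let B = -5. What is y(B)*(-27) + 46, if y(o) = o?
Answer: 181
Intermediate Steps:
y(B)*(-27) + 46 = -5*(-27) + 46 = 135 + 46 = 181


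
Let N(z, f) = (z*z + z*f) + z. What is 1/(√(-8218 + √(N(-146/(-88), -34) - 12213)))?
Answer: 2*√11/√(-361592 + I*√23745035) ≈ 7.432e-5 - 0.01103*I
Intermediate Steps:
N(z, f) = z + z² + f*z (N(z, f) = (z² + f*z) + z = z + z² + f*z)
1/(√(-8218 + √(N(-146/(-88), -34) - 12213))) = 1/(√(-8218 + √((-146/(-88))*(1 - 34 - 146/(-88)) - 12213))) = 1/(√(-8218 + √((-146*(-1/88))*(1 - 34 - 146*(-1/88)) - 12213))) = 1/(√(-8218 + √(73*(1 - 34 + 73/44)/44 - 12213))) = 1/(√(-8218 + √((73/44)*(-1379/44) - 12213))) = 1/(√(-8218 + √(-100667/1936 - 12213))) = 1/(√(-8218 + √(-23745035/1936))) = 1/(√(-8218 + I*√23745035/44)) = (-8218 + I*√23745035/44)^(-½)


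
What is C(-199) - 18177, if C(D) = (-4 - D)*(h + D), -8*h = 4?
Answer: -114159/2 ≈ -57080.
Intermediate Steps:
h = -½ (h = -⅛*4 = -½ ≈ -0.50000)
C(D) = (-4 - D)*(-½ + D)
C(-199) - 18177 = (2 - 1*(-199)² - 7/2*(-199)) - 18177 = (2 - 1*39601 + 1393/2) - 18177 = (2 - 39601 + 1393/2) - 18177 = -77805/2 - 18177 = -114159/2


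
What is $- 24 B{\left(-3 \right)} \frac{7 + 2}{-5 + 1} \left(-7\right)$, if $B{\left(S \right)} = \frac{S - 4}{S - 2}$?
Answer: $- \frac{2646}{5} \approx -529.2$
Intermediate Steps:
$B{\left(S \right)} = \frac{-4 + S}{-2 + S}$
$- 24 B{\left(-3 \right)} \frac{7 + 2}{-5 + 1} \left(-7\right) = - 24 \frac{-4 - 3}{-2 - 3} \frac{7 + 2}{-5 + 1} \left(-7\right) = - 24 \frac{1}{-5} \left(-7\right) \frac{9}{-4} \left(-7\right) = - 24 \left(- \frac{1}{5}\right) \left(-7\right) 9 \left(- \frac{1}{4}\right) \left(-7\right) = - 24 \cdot \frac{7}{5} \left(- \frac{9}{4}\right) \left(-7\right) = - 24 \left(\left(- \frac{63}{20}\right) \left(-7\right)\right) = \left(-24\right) \frac{441}{20} = - \frac{2646}{5}$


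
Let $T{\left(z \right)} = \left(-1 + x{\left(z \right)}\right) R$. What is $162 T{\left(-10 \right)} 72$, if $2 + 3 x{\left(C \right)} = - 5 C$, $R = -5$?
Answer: $-874800$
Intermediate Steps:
$x{\left(C \right)} = - \frac{2}{3} - \frac{5 C}{3}$ ($x{\left(C \right)} = - \frac{2}{3} + \frac{\left(-5\right) C}{3} = - \frac{2}{3} - \frac{5 C}{3}$)
$T{\left(z \right)} = \frac{25}{3} + \frac{25 z}{3}$ ($T{\left(z \right)} = \left(-1 - \left(\frac{2}{3} + \frac{5 z}{3}\right)\right) \left(-5\right) = \left(- \frac{5}{3} - \frac{5 z}{3}\right) \left(-5\right) = \frac{25}{3} + \frac{25 z}{3}$)
$162 T{\left(-10 \right)} 72 = 162 \left(\frac{25}{3} + \frac{25}{3} \left(-10\right)\right) 72 = 162 \left(\frac{25}{3} - \frac{250}{3}\right) 72 = 162 \left(-75\right) 72 = \left(-12150\right) 72 = -874800$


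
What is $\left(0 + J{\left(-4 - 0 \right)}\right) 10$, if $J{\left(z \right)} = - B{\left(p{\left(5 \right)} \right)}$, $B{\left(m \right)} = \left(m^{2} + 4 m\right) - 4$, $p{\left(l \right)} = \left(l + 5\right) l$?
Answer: $-26960$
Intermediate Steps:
$p{\left(l \right)} = l \left(5 + l\right)$ ($p{\left(l \right)} = \left(5 + l\right) l = l \left(5 + l\right)$)
$B{\left(m \right)} = -4 + m^{2} + 4 m$
$J{\left(z \right)} = -2696$ ($J{\left(z \right)} = - (-4 + \left(5 \left(5 + 5\right)\right)^{2} + 4 \cdot 5 \left(5 + 5\right)) = - (-4 + \left(5 \cdot 10\right)^{2} + 4 \cdot 5 \cdot 10) = - (-4 + 50^{2} + 4 \cdot 50) = - (-4 + 2500 + 200) = \left(-1\right) 2696 = -2696$)
$\left(0 + J{\left(-4 - 0 \right)}\right) 10 = \left(0 - 2696\right) 10 = \left(-2696\right) 10 = -26960$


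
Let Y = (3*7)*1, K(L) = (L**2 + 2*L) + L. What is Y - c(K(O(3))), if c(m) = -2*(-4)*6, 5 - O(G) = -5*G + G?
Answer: -27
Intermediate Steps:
O(G) = 5 + 4*G (O(G) = 5 - (-5*G + G) = 5 - (-4)*G = 5 + 4*G)
K(L) = L**2 + 3*L
Y = 21 (Y = 21*1 = 21)
c(m) = 48 (c(m) = 8*6 = 48)
Y - c(K(O(3))) = 21 - 1*48 = 21 - 48 = -27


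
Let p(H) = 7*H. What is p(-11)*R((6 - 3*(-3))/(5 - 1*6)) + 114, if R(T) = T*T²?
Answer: 259989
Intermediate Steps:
R(T) = T³
p(-11)*R((6 - 3*(-3))/(5 - 1*6)) + 114 = (7*(-11))*((6 - 3*(-3))/(5 - 1*6))³ + 114 = -77*(6 + 9)³/(5 - 6)³ + 114 = -77*(15/(-1))³ + 114 = -77*(15*(-1))³ + 114 = -77*(-15)³ + 114 = -77*(-3375) + 114 = 259875 + 114 = 259989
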